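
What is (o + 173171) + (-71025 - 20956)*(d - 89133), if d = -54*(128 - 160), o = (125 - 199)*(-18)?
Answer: 8039773808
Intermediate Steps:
o = 1332 (o = -74*(-18) = 1332)
d = 1728 (d = -54*(-32) = 1728)
(o + 173171) + (-71025 - 20956)*(d - 89133) = (1332 + 173171) + (-71025 - 20956)*(1728 - 89133) = 174503 - 91981*(-87405) = 174503 + 8039599305 = 8039773808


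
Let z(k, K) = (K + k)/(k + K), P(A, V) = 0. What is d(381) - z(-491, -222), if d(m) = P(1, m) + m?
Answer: 380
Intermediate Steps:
z(k, K) = 1 (z(k, K) = (K + k)/(K + k) = 1)
d(m) = m (d(m) = 0 + m = m)
d(381) - z(-491, -222) = 381 - 1*1 = 381 - 1 = 380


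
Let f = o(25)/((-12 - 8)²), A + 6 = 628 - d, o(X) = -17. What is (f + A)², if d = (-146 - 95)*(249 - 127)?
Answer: 144230083833889/160000 ≈ 9.0144e+8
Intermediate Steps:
d = -29402 (d = -241*122 = -29402)
A = 30024 (A = -6 + (628 - 1*(-29402)) = -6 + (628 + 29402) = -6 + 30030 = 30024)
f = -17/400 (f = -17/(-12 - 8)² = -17/((-20)²) = -17/400 ≈ -0.042500)
(f + A)² = (-17/400 + 30024)² = (12009583/400)² = 144230083833889/160000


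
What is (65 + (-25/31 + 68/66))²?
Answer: 4452092176/1046529 ≈ 4254.1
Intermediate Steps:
(65 + (-25/31 + 68/66))² = (65 + (-25*1/31 + 68*(1/66)))² = (65 + (-25/31 + 34/33))² = (65 + 229/1023)² = (66724/1023)² = 4452092176/1046529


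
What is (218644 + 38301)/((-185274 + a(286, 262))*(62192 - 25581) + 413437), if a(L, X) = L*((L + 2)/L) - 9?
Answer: -256945/6772438508 ≈ -3.7940e-5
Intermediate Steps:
a(L, X) = -7 + L (a(L, X) = L*((2 + L)/L) - 9 = (2 + L) - 9 = -7 + L)
(218644 + 38301)/((-185274 + a(286, 262))*(62192 - 25581) + 413437) = (218644 + 38301)/((-185274 + (-7 + 286))*(62192 - 25581) + 413437) = 256945/((-185274 + 279)*36611 + 413437) = 256945/(-184995*36611 + 413437) = 256945/(-6772851945 + 413437) = 256945/(-6772438508) = 256945*(-1/6772438508) = -256945/6772438508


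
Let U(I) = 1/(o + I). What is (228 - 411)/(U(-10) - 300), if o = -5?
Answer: 2745/4501 ≈ 0.60986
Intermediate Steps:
U(I) = 1/(-5 + I)
(228 - 411)/(U(-10) - 300) = (228 - 411)/(1/(-5 - 10) - 300) = -183/(1/(-15) - 300) = -183/(-1/15 - 300) = -183/(-4501/15) = -183*(-15/4501) = 2745/4501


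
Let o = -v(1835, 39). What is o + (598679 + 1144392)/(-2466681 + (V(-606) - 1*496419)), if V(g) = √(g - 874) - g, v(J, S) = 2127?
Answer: -848750196341073/398925940978 - 158461*I*√370/398925940978 ≈ -2127.6 - 7.6407e-6*I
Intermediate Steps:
o = -2127 (o = -1*2127 = -2127)
V(g) = √(-874 + g) - g
o + (598679 + 1144392)/(-2466681 + (V(-606) - 1*496419)) = -2127 + (598679 + 1144392)/(-2466681 + ((√(-874 - 606) - 1*(-606)) - 1*496419)) = -2127 + 1743071/(-2466681 + ((√(-1480) + 606) - 496419)) = -2127 + 1743071/(-2466681 + ((2*I*√370 + 606) - 496419)) = -2127 + 1743071/(-2466681 + ((606 + 2*I*√370) - 496419)) = -2127 + 1743071/(-2466681 + (-495813 + 2*I*√370)) = -2127 + 1743071/(-2962494 + 2*I*√370)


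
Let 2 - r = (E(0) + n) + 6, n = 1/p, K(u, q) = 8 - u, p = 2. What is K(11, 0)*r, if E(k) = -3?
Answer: 9/2 ≈ 4.5000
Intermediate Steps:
n = ½ (n = 1/2 = ½ ≈ 0.50000)
r = -3/2 (r = 2 - ((-3 + ½) + 6) = 2 - (-5/2 + 6) = 2 - 1*7/2 = 2 - 7/2 = -3/2 ≈ -1.5000)
K(11, 0)*r = (8 - 1*11)*(-3/2) = (8 - 11)*(-3/2) = -3*(-3/2) = 9/2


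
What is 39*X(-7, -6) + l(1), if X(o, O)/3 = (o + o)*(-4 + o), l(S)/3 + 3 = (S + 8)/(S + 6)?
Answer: 126090/7 ≈ 18013.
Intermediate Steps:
l(S) = -9 + 3*(8 + S)/(6 + S) (l(S) = -9 + 3*((S + 8)/(S + 6)) = -9 + 3*((8 + S)/(6 + S)) = -9 + 3*(8 + S)/(6 + S))
X(o, O) = 6*o*(-4 + o) (X(o, O) = 3*((o + o)*(-4 + o)) = 3*((2*o)*(-4 + o)) = 3*(2*o*(-4 + o)) = 6*o*(-4 + o))
39*X(-7, -6) + l(1) = 39*(6*(-7)*(-4 - 7)) + 6*(-5 - 1*1)/(6 + 1) = 39*(6*(-7)*(-11)) + 6*(-5 - 1)/7 = 39*462 + 6*(⅐)*(-6) = 18018 - 36/7 = 126090/7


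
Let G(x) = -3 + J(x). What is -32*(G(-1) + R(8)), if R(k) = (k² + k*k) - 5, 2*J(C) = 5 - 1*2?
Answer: -3888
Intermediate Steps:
J(C) = 3/2 (J(C) = (5 - 1*2)/2 = (5 - 2)/2 = (½)*3 = 3/2)
R(k) = -5 + 2*k² (R(k) = (k² + k²) - 5 = 2*k² - 5 = -5 + 2*k²)
G(x) = -3/2 (G(x) = -3 + 3/2 = -3/2)
-32*(G(-1) + R(8)) = -32*(-3/2 + (-5 + 2*8²)) = -32*(-3/2 + (-5 + 2*64)) = -32*(-3/2 + (-5 + 128)) = -32*(-3/2 + 123) = -32*243/2 = -3888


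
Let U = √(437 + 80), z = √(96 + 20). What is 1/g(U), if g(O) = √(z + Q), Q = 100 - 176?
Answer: -I*√2/(2*√(38 - √29)) ≈ -0.12382*I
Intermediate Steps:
z = 2*√29 (z = √116 = 2*√29 ≈ 10.770)
Q = -76
U = √517 ≈ 22.738
g(O) = √(-76 + 2*√29) (g(O) = √(2*√29 - 76) = √(-76 + 2*√29))
1/g(U) = 1/(√(-76 + 2*√29)) = (-76 + 2*√29)^(-½)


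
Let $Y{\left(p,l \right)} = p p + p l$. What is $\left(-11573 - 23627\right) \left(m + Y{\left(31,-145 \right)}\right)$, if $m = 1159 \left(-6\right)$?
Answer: $369177600$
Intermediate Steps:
$m = -6954$
$Y{\left(p,l \right)} = p^{2} + l p$
$\left(-11573 - 23627\right) \left(m + Y{\left(31,-145 \right)}\right) = \left(-11573 - 23627\right) \left(-6954 + 31 \left(-145 + 31\right)\right) = - 35200 \left(-6954 + 31 \left(-114\right)\right) = - 35200 \left(-6954 - 3534\right) = \left(-35200\right) \left(-10488\right) = 369177600$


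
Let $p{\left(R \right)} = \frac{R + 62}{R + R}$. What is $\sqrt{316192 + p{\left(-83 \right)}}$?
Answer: $\frac{\sqrt{8712990238}}{166} \approx 562.31$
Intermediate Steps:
$p{\left(R \right)} = \frac{62 + R}{2 R}$
$\sqrt{316192 + p{\left(-83 \right)}} = \sqrt{316192 + \frac{62 - 83}{2 \left(-83\right)}} = \sqrt{316192 + \frac{1}{2} \left(- \frac{1}{83}\right) \left(-21\right)} = \sqrt{316192 + \frac{21}{166}} = \sqrt{\frac{52487893}{166}} = \frac{\sqrt{8712990238}}{166}$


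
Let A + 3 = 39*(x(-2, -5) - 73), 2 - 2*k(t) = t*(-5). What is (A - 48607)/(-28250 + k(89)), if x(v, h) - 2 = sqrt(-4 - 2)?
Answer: 102758/56053 - 78*I*sqrt(6)/56053 ≈ 1.8332 - 0.0034086*I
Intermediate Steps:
k(t) = 1 + 5*t/2 (k(t) = 1 - t*(-5)/2 = 1 - (-5)*t/2 = 1 + 5*t/2)
x(v, h) = 2 + I*sqrt(6) (x(v, h) = 2 + sqrt(-4 - 2) = 2 + sqrt(-6) = 2 + I*sqrt(6))
A = -2772 + 39*I*sqrt(6) (A = -3 + 39*((2 + I*sqrt(6)) - 73) = -3 + 39*(-71 + I*sqrt(6)) = -3 + (-2769 + 39*I*sqrt(6)) = -2772 + 39*I*sqrt(6) ≈ -2772.0 + 95.53*I)
(A - 48607)/(-28250 + k(89)) = ((-2772 + 39*I*sqrt(6)) - 48607)/(-28250 + (1 + (5/2)*89)) = (-51379 + 39*I*sqrt(6))/(-28250 + (1 + 445/2)) = (-51379 + 39*I*sqrt(6))/(-28250 + 447/2) = (-51379 + 39*I*sqrt(6))/(-56053/2) = (-51379 + 39*I*sqrt(6))*(-2/56053) = 102758/56053 - 78*I*sqrt(6)/56053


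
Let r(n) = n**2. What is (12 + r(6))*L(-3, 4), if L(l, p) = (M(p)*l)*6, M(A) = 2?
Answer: -1728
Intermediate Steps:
L(l, p) = 12*l (L(l, p) = (2*l)*6 = 12*l)
(12 + r(6))*L(-3, 4) = (12 + 6**2)*(12*(-3)) = (12 + 36)*(-36) = 48*(-36) = -1728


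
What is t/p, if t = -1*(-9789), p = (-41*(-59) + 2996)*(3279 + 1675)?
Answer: 3263/8941970 ≈ 0.00036491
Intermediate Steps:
p = 26825910 (p = (2419 + 2996)*4954 = 5415*4954 = 26825910)
t = 9789
t/p = 9789/26825910 = 9789*(1/26825910) = 3263/8941970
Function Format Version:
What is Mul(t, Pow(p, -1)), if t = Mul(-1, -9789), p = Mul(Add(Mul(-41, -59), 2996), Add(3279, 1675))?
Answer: Rational(3263, 8941970) ≈ 0.00036491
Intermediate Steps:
p = 26825910 (p = Mul(Add(2419, 2996), 4954) = Mul(5415, 4954) = 26825910)
t = 9789
Mul(t, Pow(p, -1)) = Mul(9789, Pow(26825910, -1)) = Mul(9789, Rational(1, 26825910)) = Rational(3263, 8941970)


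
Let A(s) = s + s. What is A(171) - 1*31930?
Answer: -31588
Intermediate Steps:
A(s) = 2*s
A(171) - 1*31930 = 2*171 - 1*31930 = 342 - 31930 = -31588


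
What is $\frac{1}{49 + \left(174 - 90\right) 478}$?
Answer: $\frac{1}{40201} \approx 2.4875 \cdot 10^{-5}$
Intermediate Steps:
$\frac{1}{49 + \left(174 - 90\right) 478} = \frac{1}{49 + 84 \cdot 478} = \frac{1}{49 + 40152} = \frac{1}{40201}$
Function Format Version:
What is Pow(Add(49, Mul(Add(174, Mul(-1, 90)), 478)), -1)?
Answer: Rational(1, 40201) ≈ 2.4875e-5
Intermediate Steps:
Pow(Add(49, Mul(Add(174, Mul(-1, 90)), 478)), -1) = Pow(Add(49, Mul(Add(174, -90), 478)), -1) = Pow(Add(49, Mul(84, 478)), -1) = Pow(Add(49, 40152), -1) = Pow(40201, -1) = Rational(1, 40201)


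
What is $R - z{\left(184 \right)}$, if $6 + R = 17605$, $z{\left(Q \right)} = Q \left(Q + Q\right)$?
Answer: $-50113$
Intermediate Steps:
$z{\left(Q \right)} = 2 Q^{2}$ ($z{\left(Q \right)} = Q 2 Q = 2 Q^{2}$)
$R = 17599$ ($R = -6 + 17605 = 17599$)
$R - z{\left(184 \right)} = 17599 - 2 \cdot 184^{2} = 17599 - 2 \cdot 33856 = 17599 - 67712 = -50113$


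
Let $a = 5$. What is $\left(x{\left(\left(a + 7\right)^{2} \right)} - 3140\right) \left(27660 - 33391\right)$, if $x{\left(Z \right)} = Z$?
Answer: $17170076$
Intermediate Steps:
$\left(x{\left(\left(a + 7\right)^{2} \right)} - 3140\right) \left(27660 - 33391\right) = \left(\left(5 + 7\right)^{2} - 3140\right) \left(27660 - 33391\right) = \left(12^{2} - 3140\right) \left(-5731\right) = \left(144 - 3140\right) \left(-5731\right) = \left(-2996\right) \left(-5731\right) = 17170076$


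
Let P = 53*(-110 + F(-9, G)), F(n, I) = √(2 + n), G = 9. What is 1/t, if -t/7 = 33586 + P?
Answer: I/(7*(-27756*I + 53*√7)) ≈ -5.1468e-6 + 2.6002e-8*I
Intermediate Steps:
P = -5830 + 53*I*√7 (P = 53*(-110 + √(2 - 9)) = 53*(-110 + √(-7)) = 53*(-110 + I*√7) = -5830 + 53*I*√7 ≈ -5830.0 + 140.22*I)
t = -194292 - 371*I*√7 (t = -7*(33586 + (-5830 + 53*I*√7)) = -7*(27756 + 53*I*√7) = -194292 - 371*I*√7 ≈ -1.9429e+5 - 981.57*I)
1/t = 1/(-194292 - 371*I*√7)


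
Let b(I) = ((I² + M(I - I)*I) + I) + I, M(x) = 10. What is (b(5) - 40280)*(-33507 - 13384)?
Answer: 1884783745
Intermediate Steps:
b(I) = I² + 12*I (b(I) = ((I² + 10*I) + I) + I = (I² + 11*I) + I = I² + 12*I)
(b(5) - 40280)*(-33507 - 13384) = (5*(12 + 5) - 40280)*(-33507 - 13384) = (5*17 - 40280)*(-46891) = (85 - 40280)*(-46891) = -40195*(-46891) = 1884783745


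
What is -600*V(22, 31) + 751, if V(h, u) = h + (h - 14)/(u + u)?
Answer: -388319/31 ≈ -12526.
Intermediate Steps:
V(h, u) = h + (-14 + h)/(2*u) (V(h, u) = h + (-14 + h)/((2*u)) = h + (-14 + h)*(1/(2*u)) = h + (-14 + h)/(2*u))
-600*V(22, 31) + 751 = -600*(-7 + (½)*22 + 22*31)/31 + 751 = -600*(-7 + 11 + 682)/31 + 751 = -600*686/31 + 751 = -411600/31 + 751 = -388319/31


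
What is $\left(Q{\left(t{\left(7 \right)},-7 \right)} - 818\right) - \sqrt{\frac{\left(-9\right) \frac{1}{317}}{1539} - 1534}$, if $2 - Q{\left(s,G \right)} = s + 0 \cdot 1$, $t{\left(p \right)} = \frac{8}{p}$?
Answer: $- \frac{5720}{7} - \frac{7 i \sqrt{10221097253}}{18069} \approx -817.14 - 39.166 i$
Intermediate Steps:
$Q{\left(s,G \right)} = 2 - s$ ($Q{\left(s,G \right)} = 2 - \left(s + 0 \cdot 1\right) = 2 - \left(s + 0\right) = 2 - s$)
$\left(Q{\left(t{\left(7 \right)},-7 \right)} - 818\right) - \sqrt{\frac{\left(-9\right) \frac{1}{317}}{1539} - 1534} = \left(\left(2 - \frac{8}{7}\right) - 818\right) - \sqrt{\frac{\left(-9\right) \frac{1}{317}}{1539} - 1534} = \left(\left(2 - 8 \cdot \frac{1}{7}\right) - 818\right) - \sqrt{\left(-9\right) \frac{1}{317} \cdot \frac{1}{1539} - 1534} = \left(\left(2 - \frac{8}{7}\right) - 818\right) - \sqrt{\left(- \frac{9}{317}\right) \frac{1}{1539} - 1534} = \left(\left(2 - \frac{8}{7}\right) - 818\right) - \sqrt{- \frac{1}{54207} - 1534} = \left(\frac{6}{7} - 818\right) - \sqrt{- \frac{83153539}{54207}} = - \frac{5720}{7} - \frac{7 i \sqrt{10221097253}}{18069}$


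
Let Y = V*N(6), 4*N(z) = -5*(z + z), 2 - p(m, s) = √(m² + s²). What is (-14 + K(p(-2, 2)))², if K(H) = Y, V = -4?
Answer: 2116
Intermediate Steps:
p(m, s) = 2 - √(m² + s²)
N(z) = -5*z/2 (N(z) = (-5*(z + z))/4 = (-10*z)/4 = -5*z/2)
Y = 60 (Y = -(-10)*6 = -4*(-15) = 60)
K(H) = 60
(-14 + K(p(-2, 2)))² = (-14 + 60)² = 46² = 2116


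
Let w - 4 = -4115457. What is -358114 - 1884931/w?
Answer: -1473799450711/4115453 ≈ -3.5811e+5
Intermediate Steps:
w = -4115453 (w = 4 - 4115457 = -4115453)
-358114 - 1884931/w = -358114 - 1884931/(-4115453) = -358114 - 1884931*(-1)/4115453 = -358114 - 1*(-1884931/4115453) = -358114 + 1884931/4115453 = -1473799450711/4115453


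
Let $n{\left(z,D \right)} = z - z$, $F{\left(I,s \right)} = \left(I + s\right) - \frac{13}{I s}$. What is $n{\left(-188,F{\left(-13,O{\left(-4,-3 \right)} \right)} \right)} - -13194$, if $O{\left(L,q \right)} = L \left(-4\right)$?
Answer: $13194$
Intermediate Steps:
$O{\left(L,q \right)} = - 4 L$
$F{\left(I,s \right)} = I + s - \frac{13}{I s}$ ($F{\left(I,s \right)} = \left(I + s\right) - 13 \frac{1}{I s} = \left(I + s\right) - \frac{13}{I s} = I + s - \frac{13}{I s}$)
$n{\left(z,D \right)} = 0$
$n{\left(-188,F{\left(-13,O{\left(-4,-3 \right)} \right)} \right)} - -13194 = 0 - -13194 = 0 + 13194 = 13194$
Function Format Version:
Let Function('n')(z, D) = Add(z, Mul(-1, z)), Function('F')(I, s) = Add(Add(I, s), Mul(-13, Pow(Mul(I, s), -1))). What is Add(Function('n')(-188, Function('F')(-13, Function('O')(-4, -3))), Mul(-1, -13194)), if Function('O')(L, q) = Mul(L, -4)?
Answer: 13194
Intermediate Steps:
Function('O')(L, q) = Mul(-4, L)
Function('F')(I, s) = Add(I, s, Mul(-13, Pow(I, -1), Pow(s, -1))) (Function('F')(I, s) = Add(Add(I, s), Mul(-13, Mul(Pow(I, -1), Pow(s, -1)))) = Add(Add(I, s), Mul(-13, Pow(I, -1), Pow(s, -1))) = Add(I, s, Mul(-13, Pow(I, -1), Pow(s, -1))))
Function('n')(z, D) = 0
Add(Function('n')(-188, Function('F')(-13, Function('O')(-4, -3))), Mul(-1, -13194)) = Add(0, Mul(-1, -13194)) = Add(0, 13194) = 13194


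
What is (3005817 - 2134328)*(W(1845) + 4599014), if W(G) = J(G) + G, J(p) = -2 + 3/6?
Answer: 8019193403635/2 ≈ 4.0096e+12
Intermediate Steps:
J(p) = -3/2 (J(p) = -2 + (1/6)*3 = -2 + 1/2 = -3/2)
W(G) = -3/2 + G
(3005817 - 2134328)*(W(1845) + 4599014) = (3005817 - 2134328)*((-3/2 + 1845) + 4599014) = 871489*(3687/2 + 4599014) = 871489*(9201715/2) = 8019193403635/2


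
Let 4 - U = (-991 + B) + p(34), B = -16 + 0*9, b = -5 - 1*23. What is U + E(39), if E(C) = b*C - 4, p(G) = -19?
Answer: -66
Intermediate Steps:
b = -28 (b = -5 - 23 = -28)
B = -16 (B = -16 + 0 = -16)
E(C) = -4 - 28*C (E(C) = -28*C - 4 = -4 - 28*C)
U = 1030 (U = 4 - ((-991 - 16) - 19) = 4 - (-1007 - 19) = 4 - 1*(-1026) = 4 + 1026 = 1030)
U + E(39) = 1030 + (-4 - 28*39) = 1030 + (-4 - 1092) = 1030 - 1096 = -66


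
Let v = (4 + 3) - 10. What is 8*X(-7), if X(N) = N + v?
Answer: -80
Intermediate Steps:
v = -3 (v = 7 - 10 = -3)
X(N) = -3 + N (X(N) = N - 3 = -3 + N)
8*X(-7) = 8*(-3 - 7) = 8*(-10) = -80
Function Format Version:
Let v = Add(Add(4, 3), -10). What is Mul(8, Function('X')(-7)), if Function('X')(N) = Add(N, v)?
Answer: -80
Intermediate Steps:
v = -3 (v = Add(7, -10) = -3)
Function('X')(N) = Add(-3, N) (Function('X')(N) = Add(N, -3) = Add(-3, N))
Mul(8, Function('X')(-7)) = Mul(8, Add(-3, -7)) = Mul(8, -10) = -80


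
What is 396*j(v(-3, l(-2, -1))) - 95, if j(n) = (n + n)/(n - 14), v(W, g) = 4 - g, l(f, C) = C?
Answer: -535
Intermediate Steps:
j(n) = 2*n/(-14 + n) (j(n) = (2*n)/(-14 + n) = 2*n/(-14 + n))
396*j(v(-3, l(-2, -1))) - 95 = 396*(2*(4 - 1*(-1))/(-14 + (4 - 1*(-1)))) - 95 = 396*(2*(4 + 1)/(-14 + (4 + 1))) - 95 = 396*(2*5/(-14 + 5)) - 95 = 396*(2*5/(-9)) - 95 = 396*(2*5*(-⅑)) - 95 = 396*(-10/9) - 95 = -440 - 95 = -535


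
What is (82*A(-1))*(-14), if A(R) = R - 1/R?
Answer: 0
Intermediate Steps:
(82*A(-1))*(-14) = (82*(-1 - 1/(-1)))*(-14) = (82*(-1 - 1*(-1)))*(-14) = (82*(-1 + 1))*(-14) = (82*0)*(-14) = 0*(-14) = 0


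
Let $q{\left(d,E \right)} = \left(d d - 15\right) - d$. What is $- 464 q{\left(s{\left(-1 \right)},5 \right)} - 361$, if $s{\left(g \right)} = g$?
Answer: $5671$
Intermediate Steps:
$q{\left(d,E \right)} = -15 + d^{2} - d$ ($q{\left(d,E \right)} = \left(d^{2} - 15\right) - d = \left(-15 + d^{2}\right) - d = -15 + d^{2} - d$)
$- 464 q{\left(s{\left(-1 \right)},5 \right)} - 361 = - 464 \left(-15 + \left(-1\right)^{2} - -1\right) - 361 = - 464 \left(-15 + 1 + 1\right) - 361 = \left(-464\right) \left(-13\right) - 361 = 6032 - 361 = 5671$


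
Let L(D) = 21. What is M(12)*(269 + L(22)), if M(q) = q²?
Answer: 41760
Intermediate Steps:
M(12)*(269 + L(22)) = 12²*(269 + 21) = 144*290 = 41760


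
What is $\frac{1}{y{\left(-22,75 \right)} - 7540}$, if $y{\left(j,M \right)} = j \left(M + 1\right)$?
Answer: $- \frac{1}{9212} \approx -0.00010855$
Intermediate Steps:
$y{\left(j,M \right)} = j \left(1 + M\right)$
$\frac{1}{y{\left(-22,75 \right)} - 7540} = \frac{1}{- 22 \left(1 + 75\right) - 7540} = \frac{1}{\left(-22\right) 76 - 7540} = \frac{1}{-1672 - 7540} = \frac{1}{-9212} = - \frac{1}{9212}$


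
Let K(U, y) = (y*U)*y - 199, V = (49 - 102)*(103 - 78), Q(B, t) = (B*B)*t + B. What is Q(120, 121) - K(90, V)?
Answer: -156263531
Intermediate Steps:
Q(B, t) = B + t*B**2 (Q(B, t) = B**2*t + B = t*B**2 + B = B + t*B**2)
V = -1325 (V = -53*25 = -1325)
K(U, y) = -199 + U*y**2 (K(U, y) = (U*y)*y - 199 = U*y**2 - 199 = -199 + U*y**2)
Q(120, 121) - K(90, V) = 120*(1 + 120*121) - (-199 + 90*(-1325)**2) = 120*(1 + 14520) - (-199 + 90*1755625) = 120*14521 - (-199 + 158006250) = 1742520 - 1*158006051 = 1742520 - 158006051 = -156263531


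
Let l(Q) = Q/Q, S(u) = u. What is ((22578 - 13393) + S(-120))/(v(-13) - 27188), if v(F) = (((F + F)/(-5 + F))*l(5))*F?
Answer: -81585/244861 ≈ -0.33319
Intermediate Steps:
l(Q) = 1
v(F) = 2*F**2/(-5 + F) (v(F) = (((F + F)/(-5 + F))*1)*F = (((2*F)/(-5 + F))*1)*F = ((2*F/(-5 + F))*1)*F = (2*F/(-5 + F))*F = 2*F**2/(-5 + F))
((22578 - 13393) + S(-120))/(v(-13) - 27188) = ((22578 - 13393) - 120)/(2*(-13)**2/(-5 - 13) - 27188) = (9185 - 120)/(2*169/(-18) - 27188) = 9065/(2*169*(-1/18) - 27188) = 9065/(-169/9 - 27188) = 9065/(-244861/9) = 9065*(-9/244861) = -81585/244861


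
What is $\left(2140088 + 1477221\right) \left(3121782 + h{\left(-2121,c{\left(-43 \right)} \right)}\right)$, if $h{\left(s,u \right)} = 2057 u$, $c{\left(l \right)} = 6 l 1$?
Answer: $9372722534484$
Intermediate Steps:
$c{\left(l \right)} = 6 l$
$\left(2140088 + 1477221\right) \left(3121782 + h{\left(-2121,c{\left(-43 \right)} \right)}\right) = \left(2140088 + 1477221\right) \left(3121782 + 2057 \cdot 6 \left(-43\right)\right) = 3617309 \left(3121782 + 2057 \left(-258\right)\right) = 3617309 \left(3121782 - 530706\right) = 3617309 \cdot 2591076 = 9372722534484$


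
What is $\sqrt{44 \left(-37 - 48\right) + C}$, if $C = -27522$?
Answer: $7 i \sqrt{638} \approx 176.81 i$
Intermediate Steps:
$\sqrt{44 \left(-37 - 48\right) + C} = \sqrt{44 \left(-37 - 48\right) - 27522} = \sqrt{44 \left(-85\right) - 27522} = \sqrt{-3740 - 27522} = \sqrt{-31262} = 7 i \sqrt{638}$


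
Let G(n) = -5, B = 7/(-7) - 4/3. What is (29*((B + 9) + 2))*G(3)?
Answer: -3770/3 ≈ -1256.7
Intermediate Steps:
B = -7/3 (B = 7*(-⅐) - 4*⅓ = -1 - 4/3 = -7/3 ≈ -2.3333)
(29*((B + 9) + 2))*G(3) = (29*((-7/3 + 9) + 2))*(-5) = (29*(20/3 + 2))*(-5) = (29*(26/3))*(-5) = (754/3)*(-5) = -3770/3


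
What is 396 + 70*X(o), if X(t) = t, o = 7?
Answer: 886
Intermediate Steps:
396 + 70*X(o) = 396 + 70*7 = 396 + 490 = 886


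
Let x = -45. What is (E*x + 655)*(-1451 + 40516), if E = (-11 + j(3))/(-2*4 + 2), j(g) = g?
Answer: 23243675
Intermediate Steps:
E = 4/3 (E = (-11 + 3)/(-2*4 + 2) = -8/(-8 + 2) = -8/(-6) = -8*(-1/6) = 4/3 ≈ 1.3333)
(E*x + 655)*(-1451 + 40516) = ((4/3)*(-45) + 655)*(-1451 + 40516) = (-60 + 655)*39065 = 595*39065 = 23243675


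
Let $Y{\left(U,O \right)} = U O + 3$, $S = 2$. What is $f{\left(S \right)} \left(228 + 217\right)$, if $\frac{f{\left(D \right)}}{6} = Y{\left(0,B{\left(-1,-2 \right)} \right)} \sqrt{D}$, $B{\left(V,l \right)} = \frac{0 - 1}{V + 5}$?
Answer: $8010 \sqrt{2} \approx 11328.0$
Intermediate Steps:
$B{\left(V,l \right)} = - \frac{1}{5 + V}$
$Y{\left(U,O \right)} = 3 + O U$ ($Y{\left(U,O \right)} = O U + 3 = 3 + O U$)
$f{\left(D \right)} = 18 \sqrt{D}$ ($f{\left(D \right)} = 6 \left(3 + - \frac{1}{5 - 1} \cdot 0\right) \sqrt{D} = 6 \left(3 + - \frac{1}{4} \cdot 0\right) \sqrt{D} = 6 \left(3 + \left(-1\right) \frac{1}{4} \cdot 0\right) \sqrt{D} = 6 \left(3 - 0\right) \sqrt{D} = 6 \left(3 + 0\right) \sqrt{D} = 6 \cdot 3 \sqrt{D} = 18 \sqrt{D}$)
$f{\left(S \right)} \left(228 + 217\right) = 18 \sqrt{2} \left(228 + 217\right) = 18 \sqrt{2} \cdot 445 = 8010 \sqrt{2}$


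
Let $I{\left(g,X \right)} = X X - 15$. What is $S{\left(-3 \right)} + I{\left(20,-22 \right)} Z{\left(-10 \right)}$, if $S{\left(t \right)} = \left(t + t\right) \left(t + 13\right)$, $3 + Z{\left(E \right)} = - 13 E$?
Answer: $59503$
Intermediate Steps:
$I{\left(g,X \right)} = -15 + X^{2}$ ($I{\left(g,X \right)} = X^{2} - 15 = -15 + X^{2}$)
$Z{\left(E \right)} = -3 - 13 E$
$S{\left(t \right)} = 2 t \left(13 + t\right)$
$S{\left(-3 \right)} + I{\left(20,-22 \right)} Z{\left(-10 \right)} = 2 \left(-3\right) \left(13 - 3\right) + \left(-15 + \left(-22\right)^{2}\right) \left(-3 - -130\right) = 2 \left(-3\right) 10 + \left(-15 + 484\right) \left(-3 + 130\right) = -60 + 469 \cdot 127 = -60 + 59563 = 59503$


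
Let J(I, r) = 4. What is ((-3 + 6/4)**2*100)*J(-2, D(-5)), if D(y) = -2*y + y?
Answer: 900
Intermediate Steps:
D(y) = -y
((-3 + 6/4)**2*100)*J(-2, D(-5)) = ((-3 + 6/4)**2*100)*4 = ((-3 + 6*(1/4))**2*100)*4 = ((-3 + 3/2)**2*100)*4 = ((-3/2)**2*100)*4 = ((9/4)*100)*4 = 225*4 = 900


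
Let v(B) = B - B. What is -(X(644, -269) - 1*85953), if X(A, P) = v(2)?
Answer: 85953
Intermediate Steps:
v(B) = 0
X(A, P) = 0
-(X(644, -269) - 1*85953) = -(0 - 1*85953) = -(0 - 85953) = -1*(-85953) = 85953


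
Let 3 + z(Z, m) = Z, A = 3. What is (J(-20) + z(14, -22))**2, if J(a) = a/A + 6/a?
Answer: 14641/900 ≈ 16.268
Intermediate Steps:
z(Z, m) = -3 + Z
J(a) = 6/a + a/3 (J(a) = a/3 + 6/a = 6/a + a/3)
(J(-20) + z(14, -22))**2 = ((6/(-20) + (1/3)*(-20)) + (-3 + 14))**2 = ((6*(-1/20) - 20/3) + 11)**2 = ((-3/10 - 20/3) + 11)**2 = (-209/30 + 11)**2 = (121/30)**2 = 14641/900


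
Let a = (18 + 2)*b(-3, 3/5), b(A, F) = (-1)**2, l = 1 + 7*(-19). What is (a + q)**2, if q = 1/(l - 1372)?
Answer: 904746241/2262016 ≈ 399.97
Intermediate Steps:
l = -132 (l = 1 - 133 = -132)
b(A, F) = 1
a = 20 (a = (18 + 2)*1 = 20*1 = 20)
q = -1/1504 (q = 1/(-132 - 1372) = 1/(-1504) = -1/1504 ≈ -0.00066489)
(a + q)**2 = (20 - 1/1504)**2 = (30079/1504)**2 = 904746241/2262016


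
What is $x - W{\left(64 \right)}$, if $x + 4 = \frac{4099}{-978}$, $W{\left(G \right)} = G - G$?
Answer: $- \frac{8011}{978} \approx -8.1912$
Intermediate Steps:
$W{\left(G \right)} = 0$
$x = - \frac{8011}{978}$ ($x = -4 + \frac{4099}{-978} = -4 + 4099 \left(- \frac{1}{978}\right) = -4 - \frac{4099}{978} = - \frac{8011}{978} \approx -8.1912$)
$x - W{\left(64 \right)} = - \frac{8011}{978} - 0 = - \frac{8011}{978} + 0 = - \frac{8011}{978}$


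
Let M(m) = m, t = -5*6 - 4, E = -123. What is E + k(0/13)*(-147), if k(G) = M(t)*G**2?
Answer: -123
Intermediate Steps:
t = -34 (t = -30 - 4 = -34)
k(G) = -34*G**2
E + k(0/13)*(-147) = -123 - 34*(0/13)**2*(-147) = -123 - 34*(0*(1/13))**2*(-147) = -123 - 34*0**2*(-147) = -123 - 34*0*(-147) = -123 + 0*(-147) = -123 + 0 = -123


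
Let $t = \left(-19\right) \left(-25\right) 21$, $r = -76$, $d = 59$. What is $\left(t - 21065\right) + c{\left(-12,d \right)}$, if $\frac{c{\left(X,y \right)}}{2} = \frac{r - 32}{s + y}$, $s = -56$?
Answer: $-11162$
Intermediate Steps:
$c{\left(X,y \right)} = - \frac{216}{-56 + y}$ ($c{\left(X,y \right)} = 2 \frac{-76 - 32}{-56 + y} = 2 \left(- \frac{108}{-56 + y}\right) = - \frac{216}{-56 + y}$)
$t = 9975$ ($t = 475 \cdot 21 = 9975$)
$\left(t - 21065\right) + c{\left(-12,d \right)} = \left(9975 - 21065\right) - \frac{216}{-56 + 59} = -11090 - \frac{216}{3} = -11090 - 72 = -11162$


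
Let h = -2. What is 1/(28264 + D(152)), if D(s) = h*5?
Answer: 1/28254 ≈ 3.5393e-5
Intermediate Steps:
D(s) = -10 (D(s) = -2*5 = -10)
1/(28264 + D(152)) = 1/(28264 - 10) = 1/28254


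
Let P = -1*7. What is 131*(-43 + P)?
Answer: -6550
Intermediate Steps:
P = -7
131*(-43 + P) = 131*(-43 - 7) = 131*(-50) = -6550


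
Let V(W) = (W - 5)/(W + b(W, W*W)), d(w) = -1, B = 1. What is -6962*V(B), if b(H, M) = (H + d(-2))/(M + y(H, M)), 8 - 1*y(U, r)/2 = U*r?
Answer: 27848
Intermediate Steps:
y(U, r) = 16 - 2*U*r
b(H, M) = (-1 + H)/(16 + M - 2*H*M) (b(H, M) = (H - 1)/(M + (16 - 2*H*M)) = (-1 + H)/(16 + M - 2*H*M))
V(W) = (-5 + W)/(W + (-1 + W)/(16 + W**2 - 2*W**3)) (V(W) = (W - 5)/(W + (-1 + W)/(16 + W*W - 2*W*W*W)) = (-5 + W)/(W + (-1 + W)/(16 + W**2 - 2*W*W**2)) = (-5 + W)/(W + (-1 + W)/(16 + W**2 - 2*W**3)))
-6962*V(B) = -6962*(-5 + 1)*(16 + 1**2 - 2*1**3)/(-1 + 1 + 1*(16 + 1**2 - 2*1**3)) = -6962*(-4)*(16 + 1 - 2*1)/(-1 + 1 + 1*(16 + 1 - 2*1)) = -6962*(-4)*(16 + 1 - 2)/(-1 + 1 + 1*(16 + 1 - 2)) = -6962*(-4)*15/(-1 + 1 + 1*15) = -6962*(-4)*15/(-1 + 1 + 15) = -6962*(-4)*15/15 = -6962*(-4) = 27848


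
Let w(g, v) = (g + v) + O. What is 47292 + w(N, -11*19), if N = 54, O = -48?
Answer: 47089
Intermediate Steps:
w(g, v) = -48 + g + v (w(g, v) = (g + v) - 48 = -48 + g + v)
47292 + w(N, -11*19) = 47292 + (-48 + 54 - 11*19) = 47292 + (-48 + 54 - 1*209) = 47292 + (-48 + 54 - 209) = 47292 - 203 = 47089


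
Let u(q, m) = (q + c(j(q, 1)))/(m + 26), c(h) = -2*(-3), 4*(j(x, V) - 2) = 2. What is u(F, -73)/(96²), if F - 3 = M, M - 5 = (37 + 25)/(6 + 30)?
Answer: -283/7796736 ≈ -3.6297e-5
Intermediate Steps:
j(x, V) = 5/2 (j(x, V) = 2 + (¼)*2 = 2 + ½ = 5/2)
c(h) = 6
M = 121/18 (M = 5 + (37 + 25)/(6 + 30) = 5 + 62/36 = 5 + 62*(1/36) = 5 + 31/18 = 121/18 ≈ 6.7222)
F = 175/18 (F = 3 + 121/18 = 175/18 ≈ 9.7222)
u(q, m) = (6 + q)/(26 + m) (u(q, m) = (q + 6)/(m + 26) = (6 + q)/(26 + m))
u(F, -73)/(96²) = ((6 + 175/18)/(26 - 73))/(96²) = ((283/18)/(-47))/9216 = -1/47*283/18*(1/9216) = -283/846*1/9216 = -283/7796736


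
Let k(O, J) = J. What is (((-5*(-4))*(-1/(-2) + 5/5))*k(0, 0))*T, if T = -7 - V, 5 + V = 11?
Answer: 0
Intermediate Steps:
V = 6 (V = -5 + 11 = 6)
T = -13 (T = -7 - 1*6 = -7 - 6 = -13)
(((-5*(-4))*(-1/(-2) + 5/5))*k(0, 0))*T = (((-5*(-4))*(-1/(-2) + 5/5))*0)*(-13) = ((20*(-1*(-1/2) + 5*(1/5)))*0)*(-13) = ((20*(1/2 + 1))*0)*(-13) = ((20*(3/2))*0)*(-13) = (30*0)*(-13) = 0*(-13) = 0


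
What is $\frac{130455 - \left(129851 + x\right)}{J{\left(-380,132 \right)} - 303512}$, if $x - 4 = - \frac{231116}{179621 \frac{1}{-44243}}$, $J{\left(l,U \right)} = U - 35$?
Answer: $\frac{1445356084}{7785672245} \approx 0.18564$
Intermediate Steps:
$J{\left(l,U \right)} = -35 + U$
$x = \frac{10225983672}{179621}$ ($x = 4 - \frac{231116}{179621 \frac{1}{-44243}} = 4 - \frac{231116}{179621 \left(- \frac{1}{44243}\right)} = 4 - \frac{231116}{- \frac{179621}{44243}} = 4 - - \frac{10225265188}{179621} = 4 + \frac{10225265188}{179621} = \frac{10225983672}{179621} \approx 56931.0$)
$\frac{130455 - \left(129851 + x\right)}{J{\left(-380,132 \right)} - 303512} = \frac{130455 - \frac{33549950143}{179621}}{\left(-35 + 132\right) - 303512} = \frac{130455 - \frac{33549950143}{179621}}{97 - 303512} = \frac{130455 - \frac{33549950143}{179621}}{-303415} = \left(- \frac{10117492588}{179621}\right) \left(- \frac{1}{303415}\right) = \frac{1445356084}{7785672245}$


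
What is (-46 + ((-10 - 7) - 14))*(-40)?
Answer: 3080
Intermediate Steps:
(-46 + ((-10 - 7) - 14))*(-40) = (-46 + (-17 - 14))*(-40) = (-46 - 31)*(-40) = -77*(-40) = 3080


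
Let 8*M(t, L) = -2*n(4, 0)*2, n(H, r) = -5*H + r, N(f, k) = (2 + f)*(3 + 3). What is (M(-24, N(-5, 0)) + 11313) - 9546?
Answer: 1777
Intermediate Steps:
N(f, k) = 12 + 6*f (N(f, k) = (2 + f)*6 = 12 + 6*f)
n(H, r) = r - 5*H
M(t, L) = 10 (M(t, L) = (-2*(0 - 5*4)*2)/8 = (-2*(0 - 20)*2)/8 = (-2*(-20)*2)/8 = (40*2)/8 = (⅛)*80 = 10)
(M(-24, N(-5, 0)) + 11313) - 9546 = (10 + 11313) - 9546 = 11323 - 9546 = 1777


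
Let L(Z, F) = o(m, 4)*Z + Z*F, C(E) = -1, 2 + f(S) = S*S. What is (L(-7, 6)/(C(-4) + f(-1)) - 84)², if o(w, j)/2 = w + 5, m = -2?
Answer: 1764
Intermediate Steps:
o(w, j) = 10 + 2*w (o(w, j) = 2*(w + 5) = 2*(5 + w) = 10 + 2*w)
f(S) = -2 + S² (f(S) = -2 + S*S = -2 + S²)
L(Z, F) = 6*Z + F*Z (L(Z, F) = (10 + 2*(-2))*Z + Z*F = (10 - 4)*Z + F*Z = 6*Z + F*Z)
(L(-7, 6)/(C(-4) + f(-1)) - 84)² = ((-7*(6 + 6))/(-1 + (-2 + (-1)²)) - 84)² = ((-7*12)/(-1 + (-2 + 1)) - 84)² = (-84/(-1 - 1) - 84)² = (-84/(-2) - 84)² = (-84*(-½) - 84)² = (42 - 84)² = (-42)² = 1764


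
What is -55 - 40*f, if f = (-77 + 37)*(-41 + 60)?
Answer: 30345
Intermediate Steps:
f = -760 (f = -40*19 = -760)
-55 - 40*f = -55 - 40*(-760) = -55 + 30400 = 30345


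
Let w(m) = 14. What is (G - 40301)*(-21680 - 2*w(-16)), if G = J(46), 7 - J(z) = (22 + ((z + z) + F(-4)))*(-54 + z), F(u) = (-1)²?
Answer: 854730792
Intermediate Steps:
F(u) = 1
J(z) = 7 - (-54 + z)*(23 + 2*z) (J(z) = 7 - (22 + ((z + z) + 1))*(-54 + z) = 7 - (22 + (2*z + 1))*(-54 + z) = 7 - (22 + (1 + 2*z))*(-54 + z) = 7 - (23 + 2*z)*(-54 + z) = 7 - (-54 + z)*(23 + 2*z))
G = 927 (G = 1249 - 2*46² + 85*46 = 1249 - 2*2116 + 3910 = 1249 - 4232 + 3910 = 927)
(G - 40301)*(-21680 - 2*w(-16)) = (927 - 40301)*(-21680 - 2*14) = -39374*(-21680 - 28) = -39374*(-21708) = 854730792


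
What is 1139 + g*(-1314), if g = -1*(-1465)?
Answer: -1923871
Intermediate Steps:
g = 1465
1139 + g*(-1314) = 1139 + 1465*(-1314) = 1139 - 1925010 = -1923871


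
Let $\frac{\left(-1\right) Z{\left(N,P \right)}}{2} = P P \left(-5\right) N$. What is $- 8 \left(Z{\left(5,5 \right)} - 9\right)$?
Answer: $-9928$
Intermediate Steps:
$Z{\left(N,P \right)} = 10 N P^{2}$ ($Z{\left(N,P \right)} = - 2 P P \left(-5\right) N = - 2 P^{2} \left(-5\right) N = - 2 - 5 P^{2} N = - 2 \left(- 5 N P^{2}\right) = 10 N P^{2}$)
$- 8 \left(Z{\left(5,5 \right)} - 9\right) = - 8 \left(10 \cdot 5 \cdot 5^{2} - 9\right) = - 8 \left(10 \cdot 5 \cdot 25 - 9\right) = - 8 \left(1250 - 9\right) = \left(-8\right) 1241 = -9928$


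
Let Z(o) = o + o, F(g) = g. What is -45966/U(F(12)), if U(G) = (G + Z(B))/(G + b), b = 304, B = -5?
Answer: -7262628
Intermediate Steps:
Z(o) = 2*o
U(G) = (-10 + G)/(304 + G) (U(G) = (G + 2*(-5))/(G + 304) = (G - 10)/(304 + G) = (-10 + G)/(304 + G))
-45966/U(F(12)) = -45966*(304 + 12)/(-10 + 12) = -45966/(2/316) = -45966/((1/316)*2) = -45966/1/158 = -45966*158 = -7262628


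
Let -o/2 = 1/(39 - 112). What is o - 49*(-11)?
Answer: 39349/73 ≈ 539.03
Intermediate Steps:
o = 2/73 (o = -2/(39 - 112) = -2/(-73) = -2*(-1/73) = 2/73 ≈ 0.027397)
o - 49*(-11) = 2/73 - 49*(-11) = 2/73 + 539 = 39349/73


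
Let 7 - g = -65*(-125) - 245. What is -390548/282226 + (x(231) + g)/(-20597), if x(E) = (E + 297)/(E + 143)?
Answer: -49491677505/49410575837 ≈ -1.0016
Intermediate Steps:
x(E) = (297 + E)/(143 + E)
g = -7873 (g = 7 - (-65*(-125) - 245) = 7 - (8125 - 245) = 7 - 1*7880 = 7 - 7880 = -7873)
-390548/282226 + (x(231) + g)/(-20597) = -390548/282226 + ((297 + 231)/(143 + 231) - 7873)/(-20597) = -390548*1/282226 + (528/374 - 7873)*(-1/20597) = -195274/141113 + ((1/374)*528 - 7873)*(-1/20597) = -195274/141113 + (24/17 - 7873)*(-1/20597) = -195274/141113 - 133817/17*(-1/20597) = -195274/141113 + 133817/350149 = -49491677505/49410575837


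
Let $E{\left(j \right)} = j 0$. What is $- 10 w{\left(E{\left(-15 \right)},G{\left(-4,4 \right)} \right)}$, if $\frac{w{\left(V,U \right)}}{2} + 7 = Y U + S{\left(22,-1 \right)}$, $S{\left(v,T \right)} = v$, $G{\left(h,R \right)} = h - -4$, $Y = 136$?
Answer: $-300$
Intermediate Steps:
$G{\left(h,R \right)} = 4 + h$ ($G{\left(h,R \right)} = h + 4 = 4 + h$)
$E{\left(j \right)} = 0$
$w{\left(V,U \right)} = 30 + 272 U$ ($w{\left(V,U \right)} = -14 + 2 \left(136 U + 22\right) = -14 + 2 \left(22 + 136 U\right) = -14 + \left(44 + 272 U\right) = 30 + 272 U$)
$- 10 w{\left(E{\left(-15 \right)},G{\left(-4,4 \right)} \right)} = - 10 \left(30 + 272 \left(4 - 4\right)\right) = - 10 \left(30 + 272 \cdot 0\right) = - 10 \left(30 + 0\right) = \left(-10\right) 30 = -300$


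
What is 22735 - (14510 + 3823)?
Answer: 4402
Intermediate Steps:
22735 - (14510 + 3823) = 22735 - 1*18333 = 22735 - 18333 = 4402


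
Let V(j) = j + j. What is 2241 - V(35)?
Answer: 2171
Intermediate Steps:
V(j) = 2*j
2241 - V(35) = 2241 - 2*35 = 2241 - 1*70 = 2241 - 70 = 2171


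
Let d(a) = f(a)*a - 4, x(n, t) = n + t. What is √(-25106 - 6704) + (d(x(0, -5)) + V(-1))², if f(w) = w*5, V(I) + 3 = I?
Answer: 13689 + I*√31810 ≈ 13689.0 + 178.35*I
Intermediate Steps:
V(I) = -3 + I
f(w) = 5*w
d(a) = -4 + 5*a² (d(a) = (5*a)*a - 4 = 5*a² - 4 = -4 + 5*a²)
√(-25106 - 6704) + (d(x(0, -5)) + V(-1))² = √(-25106 - 6704) + ((-4 + 5*(0 - 5)²) + (-3 - 1))² = √(-31810) + ((-4 + 5*(-5)²) - 4)² = I*√31810 + ((-4 + 5*25) - 4)² = I*√31810 + ((-4 + 125) - 4)² = I*√31810 + (121 - 4)² = I*√31810 + 117² = I*√31810 + 13689 = 13689 + I*√31810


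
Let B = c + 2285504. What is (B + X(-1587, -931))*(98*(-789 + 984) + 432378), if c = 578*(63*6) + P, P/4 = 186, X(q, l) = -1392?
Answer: 1130227969920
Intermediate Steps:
P = 744 (P = 4*186 = 744)
c = 219228 (c = 578*(63*6) + 744 = 578*378 + 744 = 218484 + 744 = 219228)
B = 2504732 (B = 219228 + 2285504 = 2504732)
(B + X(-1587, -931))*(98*(-789 + 984) + 432378) = (2504732 - 1392)*(98*(-789 + 984) + 432378) = 2503340*(98*195 + 432378) = 2503340*(19110 + 432378) = 2503340*451488 = 1130227969920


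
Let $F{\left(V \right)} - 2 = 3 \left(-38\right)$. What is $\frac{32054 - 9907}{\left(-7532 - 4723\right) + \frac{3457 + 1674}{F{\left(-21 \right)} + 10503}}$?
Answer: $- \frac{230129477}{127336574} \approx -1.8073$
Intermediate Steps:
$F{\left(V \right)} = -112$ ($F{\left(V \right)} = 2 + 3 \left(-38\right) = 2 - 114 = -112$)
$\frac{32054 - 9907}{\left(-7532 - 4723\right) + \frac{3457 + 1674}{F{\left(-21 \right)} + 10503}} = \frac{32054 - 9907}{\left(-7532 - 4723\right) + \frac{3457 + 1674}{-112 + 10503}} = \frac{22147}{-12255 + \frac{5131}{10391}} = \frac{22147}{- \frac{127336574}{10391}} = 22147 \left(- \frac{10391}{127336574}\right) = - \frac{230129477}{127336574}$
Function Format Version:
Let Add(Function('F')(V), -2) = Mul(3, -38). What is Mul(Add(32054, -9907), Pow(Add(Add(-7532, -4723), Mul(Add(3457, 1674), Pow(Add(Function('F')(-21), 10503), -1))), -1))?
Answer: Rational(-230129477, 127336574) ≈ -1.8073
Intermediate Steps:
Function('F')(V) = -112 (Function('F')(V) = Add(2, Mul(3, -38)) = Add(2, -114) = -112)
Mul(Add(32054, -9907), Pow(Add(Add(-7532, -4723), Mul(Add(3457, 1674), Pow(Add(Function('F')(-21), 10503), -1))), -1)) = Mul(Add(32054, -9907), Pow(Add(Add(-7532, -4723), Mul(Add(3457, 1674), Pow(Add(-112, 10503), -1))), -1)) = Mul(22147, Pow(Add(-12255, Mul(5131, Pow(10391, -1))), -1)) = Mul(22147, Pow(Add(-12255, Mul(5131, Rational(1, 10391))), -1)) = Mul(22147, Pow(Add(-12255, Rational(5131, 10391)), -1)) = Mul(22147, Pow(Rational(-127336574, 10391), -1)) = Mul(22147, Rational(-10391, 127336574)) = Rational(-230129477, 127336574)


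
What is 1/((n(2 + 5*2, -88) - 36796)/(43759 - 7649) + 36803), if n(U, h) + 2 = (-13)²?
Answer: 36110/1328919701 ≈ 2.7172e-5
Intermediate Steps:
n(U, h) = 167 (n(U, h) = -2 + (-13)² = -2 + 169 = 167)
1/((n(2 + 5*2, -88) - 36796)/(43759 - 7649) + 36803) = 1/((167 - 36796)/(43759 - 7649) + 36803) = 1/(-36629/36110 + 36803) = 1/(1328919701/36110) = 36110/1328919701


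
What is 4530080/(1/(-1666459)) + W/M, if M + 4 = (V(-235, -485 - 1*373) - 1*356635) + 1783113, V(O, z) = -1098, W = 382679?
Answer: -10760437932488224041/1425376 ≈ -7.5492e+12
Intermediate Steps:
M = 1425376 (M = -4 + ((-1098 - 1*356635) + 1783113) = -4 + ((-1098 - 356635) + 1783113) = -4 + (-357733 + 1783113) = -4 + 1425380 = 1425376)
4530080/(1/(-1666459)) + W/M = 4530080/(1/(-1666459)) + 382679/1425376 = 4530080/(-1/1666459) + 382679*(1/1425376) = 4530080*(-1666459) + 382679/1425376 = -7549192586720 + 382679/1425376 = -10760437932488224041/1425376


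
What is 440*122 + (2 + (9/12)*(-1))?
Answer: 214725/4 ≈ 53681.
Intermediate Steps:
440*122 + (2 + (9/12)*(-1)) = 53680 + (2 + (9*(1/12))*(-1)) = 53680 + (2 + (¾)*(-1)) = 53680 + (2 - ¾) = 53680 + 5/4 = 214725/4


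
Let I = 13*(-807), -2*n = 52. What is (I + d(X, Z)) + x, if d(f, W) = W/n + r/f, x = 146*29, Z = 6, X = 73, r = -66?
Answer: -5938970/949 ≈ -6258.1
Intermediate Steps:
n = -26 (n = -1/2*52 = -26)
x = 4234
d(f, W) = -66/f - W/26 (d(f, W) = W/(-26) - 66/f = W*(-1/26) - 66/f = -W/26 - 66/f = -66/f - W/26)
I = -10491
(I + d(X, Z)) + x = (-10491 + (-66/73 - 1/26*6)) + 4234 = (-10491 + (-66*1/73 - 3/13)) + 4234 = (-10491 + (-66/73 - 3/13)) + 4234 = (-10491 - 1077/949) + 4234 = -9957036/949 + 4234 = -5938970/949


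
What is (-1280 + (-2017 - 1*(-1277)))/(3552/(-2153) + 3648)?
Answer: -1087265/1962648 ≈ -0.55398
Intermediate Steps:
(-1280 + (-2017 - 1*(-1277)))/(3552/(-2153) + 3648) = (-1280 + (-2017 + 1277))/(3552*(-1/2153) + 3648) = (-1280 - 740)/(-3552/2153 + 3648) = -2020/7850592/2153 = -2020*2153/7850592 = -1087265/1962648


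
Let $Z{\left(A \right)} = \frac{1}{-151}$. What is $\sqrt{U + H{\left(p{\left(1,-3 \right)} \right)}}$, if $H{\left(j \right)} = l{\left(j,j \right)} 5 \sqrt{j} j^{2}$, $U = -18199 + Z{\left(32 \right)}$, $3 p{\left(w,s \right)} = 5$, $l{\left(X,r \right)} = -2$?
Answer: $\frac{5 \sqrt{-1344455982 - 684030 \sqrt{15}}}{1359} \approx 135.04 i$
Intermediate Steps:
$p{\left(w,s \right)} = \frac{5}{3}$ ($p{\left(w,s \right)} = \frac{1}{3} \cdot 5 = \frac{5}{3}$)
$Z{\left(A \right)} = - \frac{1}{151}$
$U = - \frac{2748050}{151}$ ($U = -18199 - \frac{1}{151} = - \frac{2748050}{151} \approx -18199.0$)
$H{\left(j \right)} = - 10 j^{\frac{5}{2}}$ ($H{\left(j \right)} = - 2 \cdot 5 \sqrt{j} j^{2} = - 10 \sqrt{j} j^{2} = - 10 j^{\frac{5}{2}}$)
$\sqrt{U + H{\left(p{\left(1,-3 \right)} \right)}} = \sqrt{- \frac{2748050}{151} - 10 \left(\frac{5}{3}\right)^{\frac{5}{2}}} = \sqrt{- \frac{2748050}{151} - 10 \frac{25 \sqrt{15}}{27}} = \sqrt{- \frac{2748050}{151} - \frac{250 \sqrt{15}}{27}}$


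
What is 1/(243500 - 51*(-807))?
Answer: 1/284657 ≈ 3.5130e-6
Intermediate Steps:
1/(243500 - 51*(-807)) = 1/(243500 + 41157) = 1/284657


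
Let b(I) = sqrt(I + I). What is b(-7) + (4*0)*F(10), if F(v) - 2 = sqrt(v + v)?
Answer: I*sqrt(14) ≈ 3.7417*I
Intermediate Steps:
b(I) = sqrt(2)*sqrt(I) (b(I) = sqrt(2*I) = sqrt(2)*sqrt(I))
F(v) = 2 + sqrt(2)*sqrt(v) (F(v) = 2 + sqrt(v + v) = 2 + sqrt(2*v) = 2 + sqrt(2)*sqrt(v))
b(-7) + (4*0)*F(10) = sqrt(2)*sqrt(-7) + (4*0)*(2 + sqrt(2)*sqrt(10)) = sqrt(2)*(I*sqrt(7)) + 0*(2 + 2*sqrt(5)) = I*sqrt(14) + 0 = I*sqrt(14)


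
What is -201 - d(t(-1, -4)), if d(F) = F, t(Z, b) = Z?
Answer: -200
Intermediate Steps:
-201 - d(t(-1, -4)) = -201 - 1*(-1) = -201 + 1 = -200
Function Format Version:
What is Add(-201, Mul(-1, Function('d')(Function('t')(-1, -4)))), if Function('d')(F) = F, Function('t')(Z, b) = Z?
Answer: -200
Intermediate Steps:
Add(-201, Mul(-1, Function('d')(Function('t')(-1, -4)))) = Add(-201, Mul(-1, -1)) = Add(-201, 1) = -200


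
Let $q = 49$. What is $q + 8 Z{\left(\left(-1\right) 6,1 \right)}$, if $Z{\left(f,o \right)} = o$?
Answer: $57$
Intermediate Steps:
$q + 8 Z{\left(\left(-1\right) 6,1 \right)} = 49 + 8 \cdot 1 = 49 + 8 = 57$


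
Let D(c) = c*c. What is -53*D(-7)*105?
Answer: -272685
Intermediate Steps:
D(c) = c**2
-53*D(-7)*105 = -53*(-7)**2*105 = -53*49*105 = -2597*105 = -1*272685 = -272685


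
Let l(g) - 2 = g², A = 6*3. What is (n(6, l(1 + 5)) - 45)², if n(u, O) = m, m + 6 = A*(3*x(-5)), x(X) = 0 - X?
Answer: 47961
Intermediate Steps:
x(X) = -X
A = 18
l(g) = 2 + g²
m = 264 (m = -6 + 18*(3*(-1*(-5))) = -6 + 18*(3*5) = -6 + 18*15 = -6 + 270 = 264)
n(u, O) = 264
(n(6, l(1 + 5)) - 45)² = (264 - 45)² = 219² = 47961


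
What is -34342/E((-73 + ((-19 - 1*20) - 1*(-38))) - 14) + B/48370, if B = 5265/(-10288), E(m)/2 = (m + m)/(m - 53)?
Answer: -1369112299635/99526112 ≈ -13756.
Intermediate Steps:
E(m) = 4*m/(-53 + m) (E(m) = 2*((m + m)/(m - 53)) = 2*((2*m)/(-53 + m)) = 2*(2*m/(-53 + m)) = 4*m/(-53 + m))
B = -5265/10288 (B = 5265*(-1/10288) = -5265/10288 ≈ -0.51176)
-34342/E((-73 + ((-19 - 1*20) - 1*(-38))) - 14) + B/48370 = -34342*(-53 + ((-73 + ((-19 - 1*20) - 1*(-38))) - 14))/(4*((-73 + ((-19 - 1*20) - 1*(-38))) - 14)) - 5265/10288/48370 = -34342*(-53 + ((-73 + ((-19 - 20) + 38)) - 14))/(4*((-73 + ((-19 - 20) + 38)) - 14)) - 5265/10288*1/48370 = -34342*(-53 + ((-73 + (-39 + 38)) - 14))/(4*((-73 + (-39 + 38)) - 14)) - 1053/99526112 = -34342*(-53 + ((-73 - 1) - 14))/(4*((-73 - 1) - 14)) - 1053/99526112 = -34342*(-53 + (-74 - 14))/(4*(-74 - 14)) - 1053/99526112 = -34342/(4*(-88)/(-53 - 88)) - 1053/99526112 = -34342/(4*(-88)/(-141)) - 1053/99526112 = -34342/(4*(-88)*(-1/141)) - 1053/99526112 = -34342/352/141 - 1053/99526112 = -34342*141/352 - 1053/99526112 = -220101/16 - 1053/99526112 = -1369112299635/99526112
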